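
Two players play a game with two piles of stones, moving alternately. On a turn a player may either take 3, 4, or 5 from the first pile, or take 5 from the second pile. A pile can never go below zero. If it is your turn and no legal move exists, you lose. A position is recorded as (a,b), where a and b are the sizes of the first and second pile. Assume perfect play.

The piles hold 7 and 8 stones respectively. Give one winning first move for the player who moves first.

Move to (4,8).

Build the W/L table. Terminal = L. A non-terminal position is W if it has a move to some L; otherwise it is L.
No move ever increases a pile, so every position that can arise here has a ≤ 7 and b ≤ 8; it is enough to label the cells with 0 ≤ a ≤ 7 and 0 ≤ b ≤ 8.
Every move lowers a or b (never raises either), so fill the grid row by row in increasing a, and left to right within a row: each cell's successors are then already labelled.
      b=0  b=1  b=2  b=3  b=4  b=5  b=6  b=7  b=8
a=0:    L    L    L    L    L    W    W    W    W
a=1:    L    L    L    L    L    W    W    W    W
a=2:    L    L    L    L    L    W    W    W    W
a=3:    W    W    W    W    W    L    L    L    L
a=4:    W    W    W    W    W    L    L    L    L
a=5:    W    W    W    W    W    L    L    L    L
a=6:    W    W    W    W    W    W    W    W    W
a=7:    W    W    W    W    W    W    W    W    W
Cells with no legal move (terminal, hence L): (0,0), (0,1), (0,2), (0,3), (0,4), (1,0), (1,1), (1,2), (1,3), (1,4), (2,0), (2,1), (2,2), (2,3), (2,4).
The remaining L cells, each justified by listing all of its moves:
(3,5): moves to (0,5)(W), (3,0)(W); every one is W ⇒ L
(3,6): moves to (0,6)(W), (3,1)(W); every one is W ⇒ L
(3,7): moves to (0,7)(W), (3,2)(W); every one is W ⇒ L
(3,8): moves to (0,8)(W), (3,3)(W); every one is W ⇒ L
(4,5): moves to (1,5)(W), (0,5)(W), (4,0)(W); every one is W ⇒ L
(4,6): moves to (1,6)(W), (0,6)(W), (4,1)(W); every one is W ⇒ L
(4,7): moves to (1,7)(W), (0,7)(W), (4,2)(W); every one is W ⇒ L
(4,8): moves to (1,8)(W), (0,8)(W), (4,3)(W); every one is W ⇒ L
(5,5): moves to (2,5)(W), (1,5)(W), (0,5)(W), (5,0)(W); every one is W ⇒ L
(5,6): moves to (2,6)(W), (1,6)(W), (0,6)(W), (5,1)(W); every one is W ⇒ L
(5,7): moves to (2,7)(W), (1,7)(W), (0,7)(W), (5,2)(W); every one is W ⇒ L
(5,8): moves to (2,8)(W), (1,8)(W), (0,8)(W), (5,3)(W); every one is W ⇒ L
Every other cell has at least one move into one of the L cells above, so it is W.
From (7,8), the L positions reachable in one move are: (4,8), (3,8). Any move reaching one of these is winning.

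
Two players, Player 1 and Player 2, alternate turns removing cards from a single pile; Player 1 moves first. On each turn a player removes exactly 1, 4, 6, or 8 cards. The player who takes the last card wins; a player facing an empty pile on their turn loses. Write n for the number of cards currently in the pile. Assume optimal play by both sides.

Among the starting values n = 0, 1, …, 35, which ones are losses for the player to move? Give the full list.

Compute win/loss labels from the base case upward. A position with no move is L. Any other position is W if it can reach an L in one move, else L.
n=0: no move → L
n=1: →0(L), so W
n=2: →1(W) only, which is W, so L
n=3: →2(L), so W
n=4: →0(L), so W
n=5: →4(W), 1(W) — all W, so L
n=6: →5(L), so W
n=7: →6(W), 3(W), 1(W) — all W, so L
n=8: →7(L), so W
n=9: →5(L), so W
n=10: →2(L), so W
n=11: →7(L), so W
n=12: →11(W), 8(W), 6(W), 4(W) — all W, so L
n=13: →12(L), so W
n=14: →13(W), 10(W), 8(W), 6(W) — all W, so L
n=15: →14(L), so W
n=16: →12(L), so W
n=17: →16(W), 13(W), 11(W), 9(W) — all W, so L
n=18: →17(L), so W
n=19: →18(W), 15(W), 13(W), 11(W) — all W, so L
n=20: →19(L), so W
n=21: →17(L), so W
n=22: →14(L), so W
n=23: →19(L), so W
n=24: →23(W), 20(W), 18(W), 16(W) — all W, so L
n=25: →24(L), so W
n=26: →25(W), 22(W), 20(W), 18(W) — all W, so L
n=27: →26(L), so W
n=28: →24(L), so W
n=29: →28(W), 25(W), 23(W), 21(W) — all W, so L
n=30: →29(L), so W
n=31: →30(W), 27(W), 25(W), 23(W) — all W, so L
n=32: →31(L), so W
n=33: →29(L), so W
n=34: →26(L), so W
n=35: →31(L), so W
Reading off the rows marked L gives the requested list; there are 12 such values of n.

0, 2, 5, 7, 12, 14, 17, 19, 24, 26, 29, 31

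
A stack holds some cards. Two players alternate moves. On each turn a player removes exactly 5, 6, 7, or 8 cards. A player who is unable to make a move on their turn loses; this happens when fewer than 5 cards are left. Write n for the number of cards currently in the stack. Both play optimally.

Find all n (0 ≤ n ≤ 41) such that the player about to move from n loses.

0, 1, 2, 3, 4, 13, 14, 15, 16, 17, 26, 27, 28, 29, 30, 39, 40, 41

Build the W/L table. Terminal = L. A non-terminal position is W if it has a move to some L; otherwise it is L.
n=0: no move → L
n=1: no move → L
n=2: no move → L
n=3: no move → L
n=4: no move → L
n=5: reaches L-position 0 → W
n=6: reaches L-position 1 → W
n=7: reaches L-position 2 → W
n=8: reaches L-position 3 → W
n=9: reaches L-position 4 → W
n=10: reaches L-position 4 → W
n=11: reaches L-position 4 → W
n=12: reaches L-position 4 → W
n=13: only reaches 8(W), 7(W), 6(W), 5(W), all W → L
n=14: only reaches 9(W), 8(W), 7(W), 6(W), all W → L
n=15: only reaches 10(W), 9(W), 8(W), 7(W), all W → L
n=16: only reaches 11(W), 10(W), 9(W), 8(W), all W → L
n=17: only reaches 12(W), 11(W), 10(W), 9(W), all W → L
n=18: reaches L-position 13 → W
n=19: reaches L-position 14 → W
n=20: reaches L-position 15 → W
n=21: reaches L-position 16 → W
n=22: reaches L-position 17 → W
n=23: reaches L-position 17 → W
n=24: reaches L-position 17 → W
n=25: reaches L-position 17 → W
n=26: only reaches 21(W), 20(W), 19(W), 18(W), all W → L
n=27: only reaches 22(W), 21(W), 20(W), 19(W), all W → L
n=28: only reaches 23(W), 22(W), 21(W), 20(W), all W → L
n=29: only reaches 24(W), 23(W), 22(W), 21(W), all W → L
n=30: only reaches 25(W), 24(W), 23(W), 22(W), all W → L
n=31: reaches L-position 26 → W
n=32: reaches L-position 27 → W
n=33: reaches L-position 28 → W
n=34: reaches L-position 29 → W
n=35: reaches L-position 30 → W
n=36: reaches L-position 30 → W
n=37: reaches L-position 30 → W
n=38: reaches L-position 30 → W
n=39: only reaches 34(W), 33(W), 32(W), 31(W), all W → L
n=40: only reaches 35(W), 34(W), 33(W), 32(W), all W → L
n=41: only reaches 36(W), 35(W), 34(W), 33(W), all W → L
The losing starting values of n are exactly the entries labelled L in this table (18 of them).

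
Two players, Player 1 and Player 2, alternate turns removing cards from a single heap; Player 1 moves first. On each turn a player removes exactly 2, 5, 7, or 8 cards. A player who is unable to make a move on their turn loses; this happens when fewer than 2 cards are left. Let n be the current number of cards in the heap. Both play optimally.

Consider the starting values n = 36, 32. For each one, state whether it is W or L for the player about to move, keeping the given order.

Positions with no move are L. A position that does have a move is losing for the player to move precisely when every available move leads to a winning position for the opponent. Fill in the labels:
n=0: no move → L
n=1: no move → L
n=2: →0(L), so W
n=3: →1(L), so W
n=4: →2(W) only, which is W, so L
n=5: →0(L), so W
n=6: →4(L), so W
n=7: →0(L), so W
n=8: →1(L), so W
n=9: →4(L), so W
n=10: →8(W), 5(W), 3(W), 2(W) — all W, so L
n=11: →4(L), so W
n=12: →10(L), so W
n=13: →11(W), 8(W), 6(W), 5(W) — all W, so L
n=14: →12(W), 9(W), 7(W), 6(W) — all W, so L
n=15: →13(L), so W
n=16: →14(L), so W
n=17: →10(L), so W
n=18: →13(L), so W
n=19: →14(L), so W
n=20: →13(L), so W
n=21: →14(L), so W
n=22: →14(L), so W
n=23: →21(W), 18(W), 16(W), 15(W) — all W, so L
n=24: →22(W), 19(W), 17(W), 16(W) — all W, so L
n=25: →23(L), so W
n=26: →24(L), so W
n=27: →25(W), 22(W), 20(W), 19(W) — all W, so L
n=28: →23(L), so W
n=29: →27(L), so W
n=30: →23(L), so W
n=31: →24(L), so W
n=32: →27(L), so W
n=33: →31(W), 28(W), 26(W), 25(W) — all W, so L
n=34: →27(L), so W
n=35: →33(L), so W
n=36: →34(W), 31(W), 29(W), 28(W) — all W, so L

36: L, 32: W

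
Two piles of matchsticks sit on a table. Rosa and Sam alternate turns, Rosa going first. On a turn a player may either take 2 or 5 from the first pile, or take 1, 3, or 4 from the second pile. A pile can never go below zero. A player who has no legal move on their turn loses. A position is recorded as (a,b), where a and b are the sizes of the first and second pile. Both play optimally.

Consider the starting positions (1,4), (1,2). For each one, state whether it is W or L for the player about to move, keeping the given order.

Label each position W (a win for the player to move) or L (a loss). A position with no legal move is L; any other position is W exactly when some move reaches an L, and L when every move reaches a W.
No move ever increases a pile, so every position that can arise here has a ≤ 1 and b ≤ 4; it is enough to label the cells with 0 ≤ a ≤ 1 and 0 ≤ b ≤ 4.
Every move lowers a or b (never raises either), so fill the grid row by row in increasing a, and left to right within a row: each cell's successors are then already labelled.
      b=0  b=1  b=2  b=3  b=4
a=0:    L    W    L    W    W
a=1:    L    W    L    W    W
Cells with no legal move (terminal, hence L): (0,0), (1,0).
The remaining L cells, each justified by listing all of its moves:
(0,2): L (sole option (0,1)(W) is W)
(1,2): L (sole option (1,1)(W) is W)
Every other cell has at least one move into one of the L cells above, so it is W.
(1,4): the move to (1,0) reaches an L cell, so W
(1,2): one of the L cells justified above, so L

(1,4): W, (1,2): L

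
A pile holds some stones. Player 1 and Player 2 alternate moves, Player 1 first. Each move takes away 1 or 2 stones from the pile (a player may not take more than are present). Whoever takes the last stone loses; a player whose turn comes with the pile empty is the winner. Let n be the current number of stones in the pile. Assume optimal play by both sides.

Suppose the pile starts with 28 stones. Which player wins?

Player 2 wins.

Build the W/L table. Terminal = W. A non-terminal position is W if it has a move to some L; otherwise it is L.
n=0: no move; the opponent has just taken the last stone and therefore loses → W
n=1: →0(W) only, which is W, so L
n=2: →1(L), so W
n=3: →1(L), so W
n=4: →3(W), 2(W) — all W, so L
n=5: →4(L), so W
n=6: →4(L), so W
n=7: →6(W), 5(W) — all W, so L
n=8: →7(L), so W
n=9: →7(L), so W
n=10: →9(W), 8(W) — all W, so L
n=11: →10(L), so W
n=12: →10(L), so W
n=13: →12(W), 11(W) — all W, so L
n=14: →13(L), so W
n=15: →13(L), so W
n=16: →15(W), 14(W) — all W, so L
n=17: →16(L), so W
n=18: →16(L), so W
n=19: →18(W), 17(W) — all W, so L
n=20: →19(L), so W
n=21: →19(L), so W
n=22: →21(W), 20(W) — all W, so L
n=23: →22(L), so W
n=24: →22(L), so W
n=25: →24(W), 23(W) — all W, so L
n=26: →25(L), so W
n=27: →25(L), so W
n=28: →27(W), 26(W) — all W, so L
The starting position 28 is L: whatever Player 1 does, the opponent receives a W position.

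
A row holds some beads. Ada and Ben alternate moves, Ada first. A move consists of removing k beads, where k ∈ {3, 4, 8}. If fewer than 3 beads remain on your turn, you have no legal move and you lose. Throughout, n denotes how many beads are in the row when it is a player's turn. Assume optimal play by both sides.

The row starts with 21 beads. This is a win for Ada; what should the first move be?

Label each position W (a win for the player to move) or L (a loss). A position with no legal move is L; any other position is W exactly when some move reaches an L, and L when every move reaches a W.
n=0: no move → L
n=1: no move → L
n=2: no move → L
n=3: →0(L), so W
n=4: →1(L), so W
n=5: →2(L), so W
n=6: →2(L), so W
n=7: →4(W), 3(W) — all W, so L
n=8: →0(L), so W
n=9: →1(L), so W
n=10: →7(L), so W
n=11: →7(L), so W
n=12: →9(W), 8(W), 4(W) — all W, so L
n=13: →10(W), 9(W), 5(W) — all W, so L
n=14: →11(W), 10(W), 6(W) — all W, so L
n=15: →12(L), so W
n=16: →13(L), so W
n=17: →14(L), so W
n=18: →14(L), so W
n=19: →16(W), 15(W), 11(W) — all W, so L
n=20: →12(L), so W
n=21: →13(L), so W
From 21, the L positions reachable in one move are: 13.

Remove 8, leaving 13.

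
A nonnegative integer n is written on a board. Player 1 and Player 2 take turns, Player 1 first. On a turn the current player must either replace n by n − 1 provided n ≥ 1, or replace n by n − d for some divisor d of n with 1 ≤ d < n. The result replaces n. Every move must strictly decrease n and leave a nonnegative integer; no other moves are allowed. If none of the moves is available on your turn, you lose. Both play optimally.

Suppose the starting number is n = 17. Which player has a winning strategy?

Player 2 wins.

Classify positions by backward induction: terminal positions (no move available) are L. From any other position, the mover wins iff some move reaches an L.
n=0: no move → L
n=1: →0(L), so W
n=2: →1(W) only, which is W, so L
n=3: →2(L), so W
n=4: →2(L), so W
n=5: →4(W) only, which is W, so L
n=6: →5(L), so W
n=7: →6(W) only, which is W, so L
n=8: →7(L), so W
n=9: →6(W), 8(W) — all W, so L
n=10: →5(L), so W
n=11: →10(W) only, which is W, so L
n=12: →9(L), so W
n=13: →12(W) only, which is W, so L
n=14: →7(L), so W
n=15: →10(W), 12(W), 14(W) — all W, so L
n=16: →15(L), so W
n=17: →16(W) only, which is W, so L
The starting position 17 is L: whatever Player 1 does, the opponent receives a W position.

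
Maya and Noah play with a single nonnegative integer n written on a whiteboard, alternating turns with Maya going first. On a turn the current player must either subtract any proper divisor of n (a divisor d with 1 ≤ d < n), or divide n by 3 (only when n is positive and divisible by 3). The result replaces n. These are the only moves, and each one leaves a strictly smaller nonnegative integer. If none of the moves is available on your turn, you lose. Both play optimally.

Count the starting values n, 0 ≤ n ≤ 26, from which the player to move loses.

12

Classify positions by backward induction: terminal positions (no move available) are L. From any other position, the mover wins iff some move reaches an L.
n=0: no move → L
n=1: no move → L
n=2: reaches L-position 1 → W
n=3: reaches L-position 1 → W
n=4: only reaches 2(W), 3(W), all W → L
n=5: reaches L-position 4 → W
n=6: reaches L-position 4 → W
n=7: only reaches 6(W), which is W → L
n=8: reaches L-position 4 → W
n=9: only reaches 3(W), 6(W), 8(W), all W → L
n=10: reaches L-position 9 → W
n=11: only reaches 10(W), which is W → L
n=12: reaches L-position 4 → W
n=13: only reaches 12(W), which is W → L
n=14: reaches L-position 7 → W
n=15: only reaches 5(W), 10(W), 12(W), 14(W), all W → L
n=16: reaches L-position 15 → W
n=17: only reaches 16(W), which is W → L
n=18: reaches L-position 9 → W
n=19: only reaches 18(W), which is W → L
n=20: reaches L-position 15 → W
n=21: reaches L-position 7 → W
n=22: reaches L-position 11 → W
n=23: only reaches 22(W), which is W → L
n=24: reaches L-position 23 → W
n=25: only reaches 20(W), 24(W), all W → L
n=26: reaches L-position 13 → W
L entries with 0 ≤ n ≤ 26: n = 0, 1, 4, 7, 9, 11, 13, 15, 17, 19, 23, 25; that makes 12.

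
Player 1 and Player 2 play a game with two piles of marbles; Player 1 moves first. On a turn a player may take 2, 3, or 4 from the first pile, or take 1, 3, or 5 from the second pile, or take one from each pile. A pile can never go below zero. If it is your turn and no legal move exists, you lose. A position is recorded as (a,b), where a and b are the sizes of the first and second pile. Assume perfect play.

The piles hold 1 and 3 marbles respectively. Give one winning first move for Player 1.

Move to (1,2).

Work bottom-up. With no move the player to move loses. Otherwise the position is W if at least one move leads to an L position for the opponent, and L if every move leads to a W.
No move ever increases a pile, so every position that can arise here has a ≤ 1 and b ≤ 3; it is enough to label the cells with 0 ≤ a ≤ 1 and 0 ≤ b ≤ 3.
Every move lowers a or b (never raises either), so fill the grid row by row in increasing a, and left to right within a row: each cell's successors are then already labelled.
      b=0  b=1  b=2  b=3
a=0:    L    W    L    W
a=1:    L    W    L    W
Cells with no legal move (terminal, hence L): (0,0), (1,0).
The remaining L cells, each justified by listing all of its moves:
(0,2): the only move is to (0,1)(W), a W ⇒ L
(1,2): moves to (1,1)(W), (0,1)(W); every one is W ⇒ L
Every other cell has at least one move into one of the L cells above, so it is W.
From (1,3), the L positions reachable in one move are: (1,2), (1,0), (0,2). Any move reaching one of these is winning.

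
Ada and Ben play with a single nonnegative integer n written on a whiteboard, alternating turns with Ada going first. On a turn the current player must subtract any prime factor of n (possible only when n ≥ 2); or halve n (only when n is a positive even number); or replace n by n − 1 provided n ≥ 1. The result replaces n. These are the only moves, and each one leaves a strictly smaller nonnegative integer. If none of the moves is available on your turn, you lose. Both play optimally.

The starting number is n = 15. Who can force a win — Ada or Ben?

Classify positions by backward induction: terminal positions (no move available) are L. From any other position, the mover wins iff some move reaches an L.
n=0: no move → L
n=1: W (go to 0, an L position)
n=2: W (go to 0, an L position)
n=3: W (go to 0, an L position)
n=4: L (options 2(W), 3(W) are all W)
n=5: W (go to 0, an L position)
n=6: W (go to 4, an L position)
n=7: W (go to 0, an L position)
n=8: W (go to 4, an L position)
n=9: L (options 6(W), 8(W) are all W)
n=10: W (go to 9, an L position)
n=11: W (go to 0, an L position)
n=12: W (go to 9, an L position)
n=13: W (go to 0, an L position)
n=14: L (options 7(W), 12(W), 13(W) are all W)
n=15: W (go to 14, an L position)
From 15 Ada can move to 14, reaching an L position.

Ada wins.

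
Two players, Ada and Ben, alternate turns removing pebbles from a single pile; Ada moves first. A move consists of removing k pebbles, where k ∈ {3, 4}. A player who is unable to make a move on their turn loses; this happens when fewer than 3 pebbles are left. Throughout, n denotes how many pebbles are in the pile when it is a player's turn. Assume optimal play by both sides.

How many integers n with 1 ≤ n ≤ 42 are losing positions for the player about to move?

18

Positions with no move are L. A position that does have a move is losing for the player to move precisely when every available move leads to a winning position for the opponent. Fill in the labels:
n=0: no move → L
n=1: no move → L
n=2: no move → L
n=3: reaches L-position 0 → W
n=4: reaches L-position 1 → W
n=5: reaches L-position 2 → W
n=6: reaches L-position 2 → W
n=7: only reaches 4(W), 3(W), all W → L
n=8: only reaches 5(W), 4(W), all W → L
n=9: only reaches 6(W), 5(W), all W → L
n=10: reaches L-position 7 → W
n=11: reaches L-position 8 → W
n=12: reaches L-position 9 → W
n=13: reaches L-position 9 → W
n=14: only reaches 11(W), 10(W), all W → L
n=15: only reaches 12(W), 11(W), all W → L
n=16: only reaches 13(W), 12(W), all W → L
n=17: reaches L-position 14 → W
n=18: reaches L-position 15 → W
n=19: reaches L-position 16 → W
n=20: reaches L-position 16 → W
n=21: only reaches 18(W), 17(W), all W → L
n=22: only reaches 19(W), 18(W), all W → L
n=23: only reaches 20(W), 19(W), all W → L
n=24: reaches L-position 21 → W
n=25: reaches L-position 22 → W
n=26: reaches L-position 23 → W
n=27: reaches L-position 23 → W
n=28: only reaches 25(W), 24(W), all W → L
n=29: only reaches 26(W), 25(W), all W → L
n=30: only reaches 27(W), 26(W), all W → L
n=31: reaches L-position 28 → W
n=32: reaches L-position 29 → W
n=33: reaches L-position 30 → W
n=34: reaches L-position 30 → W
n=35: only reaches 32(W), 31(W), all W → L
n=36: only reaches 33(W), 32(W), all W → L
n=37: only reaches 34(W), 33(W), all W → L
n=38: reaches L-position 35 → W
n=39: reaches L-position 36 → W
n=40: reaches L-position 37 → W
n=41: reaches L-position 37 → W
n=42: only reaches 39(W), 38(W), all W → L
L entries with 1 ≤ n ≤ 42 (n=0 is outside the asked range and is not counted): n = 1, 2, 7, 8, 9, 14, 15, 16, 21, 22, 23, 28, 29, 30, 35, 36, 37, 42; that makes 18.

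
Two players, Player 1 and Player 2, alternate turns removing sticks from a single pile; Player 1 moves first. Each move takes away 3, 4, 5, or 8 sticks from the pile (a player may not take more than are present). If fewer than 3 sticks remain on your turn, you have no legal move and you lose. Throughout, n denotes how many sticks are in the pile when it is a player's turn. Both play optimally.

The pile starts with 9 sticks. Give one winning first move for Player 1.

Remove 8, leaving 1.

Compute win/loss labels from the base case upward. A position with no move is L. Any other position is W if it can reach an L in one move, else L.
n=0: no move → L
n=1: no move → L
n=2: no move → L
n=3: reaches L-position 0 → W
n=4: reaches L-position 1 → W
n=5: reaches L-position 2 → W
n=6: reaches L-position 2 → W
n=7: reaches L-position 2 → W
n=8: reaches L-position 0 → W
n=9: reaches L-position 1 → W
From 9, the L positions reachable in one move are: 1.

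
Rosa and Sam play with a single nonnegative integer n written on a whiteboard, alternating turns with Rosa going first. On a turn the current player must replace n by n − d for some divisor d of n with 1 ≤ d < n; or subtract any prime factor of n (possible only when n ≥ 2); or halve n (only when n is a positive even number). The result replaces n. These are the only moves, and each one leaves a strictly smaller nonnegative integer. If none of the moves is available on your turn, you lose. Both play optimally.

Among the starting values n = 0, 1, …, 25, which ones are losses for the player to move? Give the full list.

0, 1, 4, 9, 14, 20

Use the standard recursion: the mover loses at a terminal position; elsewhere, the mover wins exactly when some move hands the opponent an L position.
n=0: no move → L
n=1: no move → L
n=2: →0(L), so W
n=3: →0(L), so W
n=4: →2(W), 3(W) — all W, so L
n=5: →0(L), so W
n=6: →4(L), so W
n=7: →0(L), so W
n=8: →4(L), so W
n=9: →6(W), 8(W) — all W, so L
n=10: →9(L), so W
n=11: →0(L), so W
n=12: →9(L), so W
n=13: →0(L), so W
n=14: →7(W), 12(W), 13(W) — all W, so L
n=15: →14(L), so W
n=16: →14(L), so W
n=17: →0(L), so W
n=18: →9(L), so W
n=19: →0(L), so W
n=20: →10(W), 15(W), 16(W), 18(W), 19(W) — all W, so L
n=21: →14(L), so W
n=22: →20(L), so W
n=23: →0(L), so W
n=24: →20(L), so W
n=25: →20(L), so W
Reading off the rows marked L gives the requested list; there are 6 such values of n.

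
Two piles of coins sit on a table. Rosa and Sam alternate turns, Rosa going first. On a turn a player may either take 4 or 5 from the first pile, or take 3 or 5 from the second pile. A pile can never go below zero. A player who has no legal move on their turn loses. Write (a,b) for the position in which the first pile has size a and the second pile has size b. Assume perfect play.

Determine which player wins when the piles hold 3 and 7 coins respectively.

Label each position W (a win for the player to move) or L (a loss). A position with no legal move is L; any other position is W exactly when some move reaches an L, and L when every move reaches a W.
No move ever increases a pile, so every position that can arise here has a ≤ 3 and b ≤ 7; it is enough to label the cells with 0 ≤ a ≤ 3 and 0 ≤ b ≤ 7.
Every move lowers a or b (never raises either), so fill the grid row by row in increasing a, and left to right within a row: each cell's successors are then already labelled.
      b=0  b=1  b=2  b=3  b=4  b=5  b=6  b=7
a=0:    L    L    L    W    W    W    W    W
a=1:    L    L    L    W    W    W    W    W
a=2:    L    L    L    W    W    W    W    W
a=3:    L    L    L    W    W    W    W    W
Cells with no legal move (terminal, hence L): (0,0), (0,1), (0,2), (1,0), (1,1), (1,2), (2,0), (2,1), (2,2), (3,0), (3,1), (3,2).
Every other cell has at least one move into one of the L cells above, so it is W.
From (3,7) Rosa can move to (3,2), reaching an L position.

Rosa wins.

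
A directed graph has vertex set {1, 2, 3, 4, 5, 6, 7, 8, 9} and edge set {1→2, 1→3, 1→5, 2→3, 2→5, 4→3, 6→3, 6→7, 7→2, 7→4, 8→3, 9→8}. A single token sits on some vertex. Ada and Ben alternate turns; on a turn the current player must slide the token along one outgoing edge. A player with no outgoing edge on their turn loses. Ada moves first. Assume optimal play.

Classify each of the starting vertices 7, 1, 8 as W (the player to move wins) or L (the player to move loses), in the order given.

Work bottom-up. With no move the player to move loses. Otherwise the position is W if at least one move leads to an L position for the opponent, and L if every move leads to a W.
Every edge goes from a vertex to one that appears earlier in the order 3, 5, 2, 1, 4, 7, 8, 9, 6, so processing vertices in that order labels each vertex after all of its successors.
3: no outgoing edge → L
5: no outgoing edge → L
2: W (go to 5, an L position)
1: W (go to 5, an L position)
4: W (go to 3, an L position)
7: L (options 4(W), 2(W) are all W)
8: W (go to 3, an L position)
9: L (sole option 8(W) is W)
6: W (go to 7, an L position)

7: L, 1: W, 8: W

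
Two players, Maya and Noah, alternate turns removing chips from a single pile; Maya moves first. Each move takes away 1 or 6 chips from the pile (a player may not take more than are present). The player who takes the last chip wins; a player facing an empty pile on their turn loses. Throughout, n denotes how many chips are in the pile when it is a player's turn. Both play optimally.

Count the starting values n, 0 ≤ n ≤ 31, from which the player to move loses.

Label each position W (a win for the player to move) or L (a loss). A position with no legal move is L; any other position is W exactly when some move reaches an L, and L when every move reaches a W.
n=0: no move → L
n=1: reaches L-position 0 → W
n=2: only reaches 1(W), which is W → L
n=3: reaches L-position 2 → W
n=4: only reaches 3(W), which is W → L
n=5: reaches L-position 4 → W
n=6: reaches L-position 0 → W
n=7: only reaches 6(W), 1(W), all W → L
n=8: reaches L-position 7 → W
n=9: only reaches 8(W), 3(W), all W → L
n=10: reaches L-position 9 → W
n=11: only reaches 10(W), 5(W), all W → L
n=12: reaches L-position 11 → W
n=13: reaches L-position 7 → W
n=14: only reaches 13(W), 8(W), all W → L
n=15: reaches L-position 14 → W
n=16: only reaches 15(W), 10(W), all W → L
n=17: reaches L-position 16 → W
n=18: only reaches 17(W), 12(W), all W → L
n=19: reaches L-position 18 → W
n=20: reaches L-position 14 → W
n=21: only reaches 20(W), 15(W), all W → L
n=22: reaches L-position 21 → W
n=23: only reaches 22(W), 17(W), all W → L
n=24: reaches L-position 23 → W
n=25: only reaches 24(W), 19(W), all W → L
n=26: reaches L-position 25 → W
n=27: reaches L-position 21 → W
n=28: only reaches 27(W), 22(W), all W → L
n=29: reaches L-position 28 → W
n=30: only reaches 29(W), 24(W), all W → L
n=31: reaches L-position 30 → W
L entries with 0 ≤ n ≤ 31: n = 0, 2, 4, 7, 9, 11, 14, 16, 18, 21, 23, 25, 28, 30; that makes 14.

14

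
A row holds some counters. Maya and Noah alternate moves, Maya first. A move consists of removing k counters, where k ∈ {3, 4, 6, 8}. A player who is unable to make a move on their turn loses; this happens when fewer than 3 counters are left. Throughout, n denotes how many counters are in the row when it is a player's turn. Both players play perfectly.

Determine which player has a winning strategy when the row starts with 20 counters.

Maya wins.

Work bottom-up. With no move the player to move loses. Otherwise the position is W if at least one move leads to an L position for the opponent, and L if every move leads to a W.
n=0: no move → L
n=1: no move → L
n=2: no move → L
n=3: →0(L), so W
n=4: →1(L), so W
n=5: →2(L), so W
n=6: →2(L), so W
n=7: →1(L), so W
n=8: →2(L), so W
n=9: →1(L), so W
n=10: →2(L), so W
n=11: →8(W), 7(W), 5(W), 3(W) — all W, so L
n=12: →9(W), 8(W), 6(W), 4(W) — all W, so L
n=13: →10(W), 9(W), 7(W), 5(W) — all W, so L
n=14: →11(L), so W
n=15: →12(L), so W
n=16: →13(L), so W
n=17: →13(L), so W
n=18: →12(L), so W
n=19: →13(L), so W
n=20: →12(L), so W
From 20 Maya can remove 8, leaving 12, reaching an L position.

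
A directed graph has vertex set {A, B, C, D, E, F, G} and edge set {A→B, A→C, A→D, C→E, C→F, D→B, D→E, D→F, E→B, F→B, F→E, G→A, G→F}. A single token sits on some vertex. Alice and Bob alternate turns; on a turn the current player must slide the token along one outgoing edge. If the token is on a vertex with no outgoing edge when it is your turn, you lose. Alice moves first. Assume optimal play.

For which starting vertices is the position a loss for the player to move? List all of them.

Compute win/loss labels from the base case upward. A position with no move is L. Any other position is W if it can reach an L in one move, else L.
Every edge goes from a vertex to one that appears earlier in the order B, E, F, C, D, A, G, so processing vertices in that order labels each vertex after all of its successors.
B: no outgoing edge → L
E: W (go to B, an L position)
F: W (go to B, an L position)
C: L (options F(W), E(W) are all W)
D: W (go to B, an L position)
A: W (go to C, an L position)
G: L (options A(W), F(W) are all W)
Reading off the rows marked L gives the requested list; there are 3 such vertices.

B, C, G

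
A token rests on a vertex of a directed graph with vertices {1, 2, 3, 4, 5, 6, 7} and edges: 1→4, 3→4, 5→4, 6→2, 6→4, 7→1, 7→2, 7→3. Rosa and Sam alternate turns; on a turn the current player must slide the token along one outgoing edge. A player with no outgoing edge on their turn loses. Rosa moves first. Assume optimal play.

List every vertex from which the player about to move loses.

2, 4

Positions with no move are L. A position that does have a move is losing for the player to move precisely when every available move leads to a winning position for the opponent. Fill in the labels:
Every edge goes from a vertex to one that appears earlier in the order 2, 4, 6, 3, 1, 7, 5, so processing vertices in that order labels each vertex after all of its successors.
2: no outgoing edge → L
4: no outgoing edge → L
6: W (go to 4, an L position)
3: W (go to 4, an L position)
1: W (go to 4, an L position)
7: W (go to 2, an L position)
5: W (go to 4, an L position)
Reading off the rows marked L gives the requested list; there are 2 such vertices.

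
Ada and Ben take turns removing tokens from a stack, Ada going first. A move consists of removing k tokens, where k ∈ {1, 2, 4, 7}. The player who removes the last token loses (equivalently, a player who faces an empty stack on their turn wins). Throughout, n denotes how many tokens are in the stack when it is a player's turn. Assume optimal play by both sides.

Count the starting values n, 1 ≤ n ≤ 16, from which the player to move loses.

6

Label each position W (a win for the player to move) or L (a loss). A position with no legal move is W; any other position is W exactly when some move reaches an L, and L when every move reaches a W.
n=0: no move; the opponent has just taken the last token and therefore loses → W
n=1: →0(W) only, which is W, so L
n=2: →1(L), so W
n=3: →1(L), so W
n=4: →3(W), 2(W), 0(W) — all W, so L
n=5: →4(L), so W
n=6: →4(L), so W
n=7: →6(W), 5(W), 3(W), 0(W) — all W, so L
n=8: →7(L), so W
n=9: →7(L), so W
n=10: →9(W), 8(W), 6(W), 3(W) — all W, so L
n=11: →10(L), so W
n=12: →10(L), so W
n=13: →12(W), 11(W), 9(W), 6(W) — all W, so L
n=14: →13(L), so W
n=15: →13(L), so W
n=16: →15(W), 14(W), 12(W), 9(W) — all W, so L
L entries with 1 ≤ n ≤ 16 (the range starts at n=1): n = 1, 4, 7, 10, 13, 16; that makes 6.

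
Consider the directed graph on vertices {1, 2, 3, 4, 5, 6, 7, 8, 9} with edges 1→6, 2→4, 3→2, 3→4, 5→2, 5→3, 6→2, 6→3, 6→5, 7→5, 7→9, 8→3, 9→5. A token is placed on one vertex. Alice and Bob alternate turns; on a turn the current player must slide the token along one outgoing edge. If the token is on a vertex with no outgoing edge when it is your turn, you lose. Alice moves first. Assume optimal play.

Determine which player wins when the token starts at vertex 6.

Classify positions by backward induction: terminal positions (no move available) are L. From any other position, the mover wins iff some move reaches an L.
Every edge goes from a vertex to one that appears earlier in the order 4, 2, 3, 8, 5, 6, 9, 7, 1, so processing vertices in that order labels each vertex after all of its successors.
4: no outgoing edge → L
2: reaches L-position 4 → W
3: reaches L-position 4 → W
8: only reaches 3(W), which is W → L
5: only reaches 3(W), 2(W), all W → L
6: reaches L-position 5 → W
9: reaches L-position 5 → W
7: reaches L-position 5 → W
1: only reaches 6(W), which is W → L
The starting position 6 is W: Alice should move to 5, handing over an L position.

Alice wins.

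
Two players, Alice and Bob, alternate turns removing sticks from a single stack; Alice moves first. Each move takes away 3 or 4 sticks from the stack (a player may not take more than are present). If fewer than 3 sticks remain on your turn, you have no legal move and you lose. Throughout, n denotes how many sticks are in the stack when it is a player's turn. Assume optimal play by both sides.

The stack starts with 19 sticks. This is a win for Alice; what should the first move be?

Compute win/loss labels from the base case upward. A position with no move is L. Any other position is W if it can reach an L in one move, else L.
n=0: no move → L
n=1: no move → L
n=2: no move → L
n=3: W (go to 0, an L position)
n=4: W (go to 1, an L position)
n=5: W (go to 2, an L position)
n=6: W (go to 2, an L position)
n=7: L (options 4(W), 3(W) are all W)
n=8: L (options 5(W), 4(W) are all W)
n=9: L (options 6(W), 5(W) are all W)
n=10: W (go to 7, an L position)
n=11: W (go to 8, an L position)
n=12: W (go to 9, an L position)
n=13: W (go to 9, an L position)
n=14: L (options 11(W), 10(W) are all W)
n=15: L (options 12(W), 11(W) are all W)
n=16: L (options 13(W), 12(W) are all W)
n=17: W (go to 14, an L position)
n=18: W (go to 15, an L position)
n=19: W (go to 16, an L position)
From 19, the L positions reachable in one move are: 16, 15. Any move reaching one of these is winning.

Remove 3, leaving 16.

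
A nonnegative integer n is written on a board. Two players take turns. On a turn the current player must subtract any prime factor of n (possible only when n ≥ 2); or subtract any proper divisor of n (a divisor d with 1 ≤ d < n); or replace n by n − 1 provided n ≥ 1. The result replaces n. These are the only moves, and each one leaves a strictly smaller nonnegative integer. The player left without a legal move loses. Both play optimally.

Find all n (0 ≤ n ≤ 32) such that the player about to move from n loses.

Build the W/L table. Terminal = L. A non-terminal position is W if it has a move to some L; otherwise it is L.
n=0: no move → L
n=1: can move to 0, which is L ⇒ W
n=2: can move to 0, which is L ⇒ W
n=3: can move to 0, which is L ⇒ W
n=4: moves to 2(W), 3(W); every one is W ⇒ L
n=5: can move to 0, which is L ⇒ W
n=6: can move to 4, which is L ⇒ W
n=7: can move to 0, which is L ⇒ W
n=8: can move to 4, which is L ⇒ W
n=9: moves to 6(W), 8(W); every one is W ⇒ L
n=10: can move to 9, which is L ⇒ W
n=11: can move to 0, which is L ⇒ W
n=12: can move to 9, which is L ⇒ W
n=13: can move to 0, which is L ⇒ W
n=14: moves to 7(W), 12(W), 13(W); every one is W ⇒ L
n=15: can move to 14, which is L ⇒ W
n=16: can move to 14, which is L ⇒ W
n=17: can move to 0, which is L ⇒ W
n=18: can move to 9, which is L ⇒ W
n=19: can move to 0, which is L ⇒ W
n=20: moves to 10(W), 15(W), 16(W), 18(W), 19(W); every one is W ⇒ L
n=21: can move to 14, which is L ⇒ W
n=22: can move to 20, which is L ⇒ W
n=23: can move to 0, which is L ⇒ W
n=24: can move to 20, which is L ⇒ W
n=25: can move to 20, which is L ⇒ W
n=26: moves to 13(W), 24(W), 25(W); every one is W ⇒ L
n=27: can move to 26, which is L ⇒ W
n=28: can move to 14, which is L ⇒ W
n=29: can move to 0, which is L ⇒ W
n=30: can move to 20, which is L ⇒ W
n=31: can move to 0, which is L ⇒ W
n=32: moves to 16(W), 24(W), 28(W), 30(W), 31(W); every one is W ⇒ L
Reading off the rows marked L gives the requested list; there are 7 such values of n.

0, 4, 9, 14, 20, 26, 32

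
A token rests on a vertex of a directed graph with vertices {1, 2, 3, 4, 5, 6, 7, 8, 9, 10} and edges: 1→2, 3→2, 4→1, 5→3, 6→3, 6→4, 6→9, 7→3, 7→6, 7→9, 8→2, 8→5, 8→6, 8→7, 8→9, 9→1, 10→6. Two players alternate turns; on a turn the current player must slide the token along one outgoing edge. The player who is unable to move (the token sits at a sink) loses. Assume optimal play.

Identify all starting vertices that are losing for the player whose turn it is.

2, 4, 5, 9, 10

Work bottom-up. With no move the player to move loses. Otherwise the position is W if at least one move leads to an L position for the opponent, and L if every move leads to a W.
Every edge goes from a vertex to one that appears earlier in the order 2, 3, 1, 4, 9, 6, 10, 7, 5, 8, so processing vertices in that order labels each vertex after all of its successors.
2: no outgoing edge → L
3: →2(L), so W
1: →2(L), so W
4: →1(W) only, which is W, so L
9: →1(W) only, which is W, so L
6: →9(L), so W
10: →6(W) only, which is W, so L
7: →9(L), so W
5: →3(W) only, which is W, so L
8: →5(L), so W
Reading off the rows marked L gives the requested list; there are 5 such vertices.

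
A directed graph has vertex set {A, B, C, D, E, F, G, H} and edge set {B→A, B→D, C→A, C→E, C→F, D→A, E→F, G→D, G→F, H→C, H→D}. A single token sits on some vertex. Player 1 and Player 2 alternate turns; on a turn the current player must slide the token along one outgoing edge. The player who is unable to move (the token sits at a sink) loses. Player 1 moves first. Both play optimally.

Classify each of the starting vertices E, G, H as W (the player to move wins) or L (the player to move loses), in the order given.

Label each position W (a win for the player to move) or L (a loss). A position with no legal move is L; any other position is W exactly when some move reaches an L, and L when every move reaches a W.
Every edge goes from a vertex to one that appears earlier in the order F, A, E, C, D, G, H, B, so processing vertices in that order labels each vertex after all of its successors.
F: no outgoing edge → L
A: no outgoing edge → L
E: reaches L-position F → W
C: reaches L-position A → W
D: reaches L-position A → W
G: reaches L-position F → W
H: only reaches D(W), C(W), all W → L
B: reaches L-position A → W

E: W, G: W, H: L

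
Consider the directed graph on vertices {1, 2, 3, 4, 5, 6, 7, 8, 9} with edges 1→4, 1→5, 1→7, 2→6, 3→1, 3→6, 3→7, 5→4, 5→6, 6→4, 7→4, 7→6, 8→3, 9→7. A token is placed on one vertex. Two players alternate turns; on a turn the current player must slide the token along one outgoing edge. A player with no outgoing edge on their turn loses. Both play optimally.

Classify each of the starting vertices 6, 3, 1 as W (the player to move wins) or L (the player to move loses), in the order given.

6: W, 3: L, 1: W

Positions with no move are L. A position that does have a move is losing for the player to move precisely when every available move leads to a winning position for the opponent. Fill in the labels:
Every edge goes from a vertex to one that appears earlier in the order 4, 6, 5, 7, 1, 3, 9, 2, 8, so processing vertices in that order labels each vertex after all of its successors.
4: no outgoing edge → L
6: →4(L), so W
5: →4(L), so W
7: →4(L), so W
1: →4(L), so W
3: →1(W), 7(W), 6(W) — all W, so L
9: →7(W) only, which is W, so L
2: →6(W) only, which is W, so L
8: →3(L), so W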